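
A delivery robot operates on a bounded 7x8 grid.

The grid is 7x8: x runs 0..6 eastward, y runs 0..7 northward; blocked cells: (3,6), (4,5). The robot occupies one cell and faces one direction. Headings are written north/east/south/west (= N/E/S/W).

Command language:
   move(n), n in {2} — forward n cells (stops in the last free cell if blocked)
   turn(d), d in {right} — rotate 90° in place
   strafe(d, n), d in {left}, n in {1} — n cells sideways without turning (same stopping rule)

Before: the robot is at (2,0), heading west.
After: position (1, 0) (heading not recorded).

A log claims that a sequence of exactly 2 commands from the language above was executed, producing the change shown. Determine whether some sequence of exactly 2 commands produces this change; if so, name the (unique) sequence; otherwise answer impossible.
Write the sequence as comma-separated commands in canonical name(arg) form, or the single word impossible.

key: order matters: swapping turn(right) and strafe(left, 1) lands elsewhere
t0: at (2,0), heading west
[1] after turn(right): at (2,0), heading north
[2] after strafe(left, 1): at (1,0), heading north
all 9 alternatives checked — unique.

turn(right), strafe(left, 1)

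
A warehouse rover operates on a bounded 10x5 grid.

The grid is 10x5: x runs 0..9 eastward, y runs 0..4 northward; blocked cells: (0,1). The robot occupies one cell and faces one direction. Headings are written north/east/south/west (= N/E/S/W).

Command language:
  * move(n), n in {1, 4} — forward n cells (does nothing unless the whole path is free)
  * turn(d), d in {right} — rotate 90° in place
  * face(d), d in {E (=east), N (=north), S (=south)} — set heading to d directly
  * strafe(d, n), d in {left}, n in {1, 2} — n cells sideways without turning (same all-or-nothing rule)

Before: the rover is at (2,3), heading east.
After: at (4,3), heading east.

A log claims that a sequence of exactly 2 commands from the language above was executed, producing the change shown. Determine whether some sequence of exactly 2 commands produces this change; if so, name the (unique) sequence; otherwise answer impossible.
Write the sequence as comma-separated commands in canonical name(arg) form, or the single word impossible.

move(1), move(1)

key: heading stays E — no command in the sequence turns
from: at (2,3), heading east
1. move(1) → at (3,3), heading east
2. move(1) → at (4,3), heading east
uniquely the one of 64 2-step routes that fits.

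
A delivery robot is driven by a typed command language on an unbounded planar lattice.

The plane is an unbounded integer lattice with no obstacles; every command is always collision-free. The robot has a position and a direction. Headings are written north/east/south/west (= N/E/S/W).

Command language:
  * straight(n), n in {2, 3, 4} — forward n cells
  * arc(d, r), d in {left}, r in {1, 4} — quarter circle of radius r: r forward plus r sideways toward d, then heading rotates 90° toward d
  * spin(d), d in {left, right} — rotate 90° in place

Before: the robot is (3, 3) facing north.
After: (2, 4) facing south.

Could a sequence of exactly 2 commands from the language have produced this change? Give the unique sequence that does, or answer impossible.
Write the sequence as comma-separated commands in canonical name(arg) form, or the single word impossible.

arc(left, 1), spin(left)

key: cell and facing (now S) both changed — the 2 commands mix motion and turning
start: (3, 3) facing north
step 1 (arc(left, 1)): (2, 4) facing west
step 2 (spin(left)): (2, 4) facing south
no rival 2-sequence matches.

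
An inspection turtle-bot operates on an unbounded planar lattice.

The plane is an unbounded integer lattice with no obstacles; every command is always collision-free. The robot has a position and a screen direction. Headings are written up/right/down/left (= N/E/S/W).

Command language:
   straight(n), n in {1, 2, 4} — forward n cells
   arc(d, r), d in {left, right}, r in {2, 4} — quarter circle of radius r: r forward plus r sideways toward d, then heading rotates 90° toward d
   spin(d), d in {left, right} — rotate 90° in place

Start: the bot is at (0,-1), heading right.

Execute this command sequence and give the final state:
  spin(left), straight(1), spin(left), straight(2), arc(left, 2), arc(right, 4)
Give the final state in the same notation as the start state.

initial: at (0,-1), heading right
[1] after spin(left): at (0,-1), heading up
[2] after straight(1): at (0,0), heading up
[3] after spin(left): at (0,0), heading left
[4] after straight(2): at (-2,0), heading left
[5] after arc(left, 2): at (-4,-2), heading down
[6] after arc(right, 4): at (-8,-6), heading left

at (-8,-6), heading left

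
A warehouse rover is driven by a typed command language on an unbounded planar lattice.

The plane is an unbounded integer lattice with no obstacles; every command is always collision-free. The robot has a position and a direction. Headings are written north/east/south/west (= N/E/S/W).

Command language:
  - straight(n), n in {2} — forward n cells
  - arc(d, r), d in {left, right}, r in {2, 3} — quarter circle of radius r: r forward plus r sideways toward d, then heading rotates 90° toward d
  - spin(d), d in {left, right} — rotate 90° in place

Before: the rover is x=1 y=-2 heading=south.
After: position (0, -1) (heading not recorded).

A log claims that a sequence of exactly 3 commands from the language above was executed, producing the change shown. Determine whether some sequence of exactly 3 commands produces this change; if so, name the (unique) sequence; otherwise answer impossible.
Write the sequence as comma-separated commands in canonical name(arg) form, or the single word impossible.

key: running arc(left, 3) before arc(left, 2) would end elsewhere — order is forced
initial: x=1 y=-2 heading=south
t=1 arc(left, 2) ⇒ x=3 y=-4 heading=east
t=2 spin(left) ⇒ x=3 y=-4 heading=north
t=3 arc(left, 3) ⇒ x=0 y=-1 heading=west
no rival 3-sequence matches.

arc(left, 2), spin(left), arc(left, 3)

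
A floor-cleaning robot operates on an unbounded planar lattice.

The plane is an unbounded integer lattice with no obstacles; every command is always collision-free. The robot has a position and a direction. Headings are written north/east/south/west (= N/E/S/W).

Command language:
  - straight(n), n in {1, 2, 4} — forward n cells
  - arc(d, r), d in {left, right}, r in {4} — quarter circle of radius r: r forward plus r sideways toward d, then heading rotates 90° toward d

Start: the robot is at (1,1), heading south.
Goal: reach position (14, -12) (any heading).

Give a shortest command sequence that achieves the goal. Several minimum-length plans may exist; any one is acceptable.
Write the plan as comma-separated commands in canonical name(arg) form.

arc(left, 4), arc(right, 4), straight(1), arc(left, 4), straight(1)

t0: at (1,1), heading south
step 1 (arc(left, 4)): at (5,-3), heading east
step 2 (arc(right, 4)): at (9,-7), heading south
step 3 (straight(1)): at (9,-8), heading south
step 4 (arc(left, 4)): at (13,-12), heading east
step 5 (straight(1)): at (14,-12), heading east
shorter routes all fall short; 5 is best.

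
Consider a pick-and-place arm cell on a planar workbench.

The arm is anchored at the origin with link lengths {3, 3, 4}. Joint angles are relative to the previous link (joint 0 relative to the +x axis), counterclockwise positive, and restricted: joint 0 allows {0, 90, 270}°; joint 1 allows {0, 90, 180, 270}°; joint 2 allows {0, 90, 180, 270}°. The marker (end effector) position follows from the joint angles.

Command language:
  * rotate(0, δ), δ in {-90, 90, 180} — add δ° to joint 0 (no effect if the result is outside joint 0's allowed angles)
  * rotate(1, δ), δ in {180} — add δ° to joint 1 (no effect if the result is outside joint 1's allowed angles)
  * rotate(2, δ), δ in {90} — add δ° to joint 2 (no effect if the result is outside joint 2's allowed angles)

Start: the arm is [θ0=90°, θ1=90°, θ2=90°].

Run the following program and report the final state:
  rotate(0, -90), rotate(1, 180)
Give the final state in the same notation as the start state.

[θ0=0°, θ1=270°, θ2=90°]

start: [θ0=90°, θ1=90°, θ2=90°]
t=1 rotate(0, -90) ⇒ [θ0=0°, θ1=90°, θ2=90°]
t=2 rotate(1, 180) ⇒ [θ0=0°, θ1=270°, θ2=90°]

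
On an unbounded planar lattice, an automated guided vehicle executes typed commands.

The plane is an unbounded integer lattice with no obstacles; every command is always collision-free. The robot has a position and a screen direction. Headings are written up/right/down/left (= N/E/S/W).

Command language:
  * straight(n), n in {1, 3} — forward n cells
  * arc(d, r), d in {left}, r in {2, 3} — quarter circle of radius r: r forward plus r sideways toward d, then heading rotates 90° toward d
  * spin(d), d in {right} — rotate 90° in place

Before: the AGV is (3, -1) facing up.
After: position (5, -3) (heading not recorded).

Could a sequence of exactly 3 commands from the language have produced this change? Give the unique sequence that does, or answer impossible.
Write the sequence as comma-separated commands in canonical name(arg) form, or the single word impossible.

key: running arc(left, 2) before spin(right) would end elsewhere — order is forced
start: (3, -1) facing up
step 1 (spin(right)): (3, -1) facing right
step 2 (spin(right)): (3, -1) facing down
step 3 (arc(left, 2)): (5, -3) facing right
uniquely the one of 125 3-step routes that fits.

spin(right), spin(right), arc(left, 2)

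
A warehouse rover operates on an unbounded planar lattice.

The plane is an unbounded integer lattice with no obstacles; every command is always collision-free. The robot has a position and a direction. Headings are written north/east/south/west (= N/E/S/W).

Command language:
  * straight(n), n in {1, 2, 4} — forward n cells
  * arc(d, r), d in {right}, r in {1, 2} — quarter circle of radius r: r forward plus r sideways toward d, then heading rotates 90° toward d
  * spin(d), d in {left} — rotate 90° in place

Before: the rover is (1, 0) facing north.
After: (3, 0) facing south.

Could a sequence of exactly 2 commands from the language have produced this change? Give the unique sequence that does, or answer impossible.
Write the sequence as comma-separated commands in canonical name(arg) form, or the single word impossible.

arc(right, 1), arc(right, 1)

key: position moved to (3,0) AND the heading swung to S — translation plus rotation needed
start: (1, 0) facing north
[1] after arc(right, 1): (2, 1) facing east
[2] after arc(right, 1): (3, 0) facing south
no other 2-command option fits: unique.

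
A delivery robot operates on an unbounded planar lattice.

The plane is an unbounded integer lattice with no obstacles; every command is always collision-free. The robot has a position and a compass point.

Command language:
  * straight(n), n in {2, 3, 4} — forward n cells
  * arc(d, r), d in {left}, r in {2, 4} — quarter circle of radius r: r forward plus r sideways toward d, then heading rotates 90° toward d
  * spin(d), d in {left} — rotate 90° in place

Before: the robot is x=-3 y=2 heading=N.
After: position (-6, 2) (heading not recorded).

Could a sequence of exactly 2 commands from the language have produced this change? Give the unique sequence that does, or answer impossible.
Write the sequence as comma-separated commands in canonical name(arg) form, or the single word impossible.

spin(left), straight(3)

key: running straight(3) before spin(left) would end elsewhere — order is forced
from: x=-3 y=2 heading=N
step 1 (spin(left)): x=-3 y=2 heading=W
step 2 (straight(3)): x=-6 y=2 heading=W
uniquely the one of 36 2-step routes that fits.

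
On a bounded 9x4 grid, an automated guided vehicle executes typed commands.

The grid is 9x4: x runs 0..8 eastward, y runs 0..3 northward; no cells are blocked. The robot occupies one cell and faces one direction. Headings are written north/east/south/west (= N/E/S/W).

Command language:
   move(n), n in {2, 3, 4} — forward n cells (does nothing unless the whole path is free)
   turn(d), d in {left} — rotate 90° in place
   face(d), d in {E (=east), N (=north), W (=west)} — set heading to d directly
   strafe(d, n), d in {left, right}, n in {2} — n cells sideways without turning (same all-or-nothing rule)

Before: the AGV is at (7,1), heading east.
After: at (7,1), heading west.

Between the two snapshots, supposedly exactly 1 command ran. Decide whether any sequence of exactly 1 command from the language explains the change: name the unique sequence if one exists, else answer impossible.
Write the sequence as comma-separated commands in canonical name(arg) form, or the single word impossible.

face(W)

key: (7,1) unchanged — the single command moves nothing
initial: at (7,1), heading east
t=1 face(W) ⇒ at (7,1), heading west
all 9 alternatives checked — unique.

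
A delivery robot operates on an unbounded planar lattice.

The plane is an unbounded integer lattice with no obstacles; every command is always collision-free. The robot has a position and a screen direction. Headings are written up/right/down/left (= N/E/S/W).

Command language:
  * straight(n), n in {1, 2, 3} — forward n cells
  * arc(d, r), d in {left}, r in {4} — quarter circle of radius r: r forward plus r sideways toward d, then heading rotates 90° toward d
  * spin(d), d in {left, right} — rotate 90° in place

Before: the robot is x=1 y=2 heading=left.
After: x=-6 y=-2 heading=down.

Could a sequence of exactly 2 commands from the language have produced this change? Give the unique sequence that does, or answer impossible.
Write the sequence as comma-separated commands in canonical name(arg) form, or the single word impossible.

straight(3), arc(left, 4)

key: running arc(left, 4) before straight(3) would end elsewhere — order is forced
from: x=1 y=2 heading=left
t=1 straight(3) ⇒ x=-2 y=2 heading=left
t=2 arc(left, 4) ⇒ x=-6 y=-2 heading=down
no other 2-command option fits: unique.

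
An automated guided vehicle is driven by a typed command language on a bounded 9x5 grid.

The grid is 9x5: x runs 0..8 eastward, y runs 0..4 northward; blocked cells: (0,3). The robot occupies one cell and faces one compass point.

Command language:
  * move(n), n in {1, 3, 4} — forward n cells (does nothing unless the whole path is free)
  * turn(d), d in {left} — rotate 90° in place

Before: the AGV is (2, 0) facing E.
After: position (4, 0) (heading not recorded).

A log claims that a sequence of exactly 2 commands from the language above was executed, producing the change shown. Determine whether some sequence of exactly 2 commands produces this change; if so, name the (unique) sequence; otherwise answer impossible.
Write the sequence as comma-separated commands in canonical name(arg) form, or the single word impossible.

start: (2, 0) facing E
[1] after move(1): (3, 0) facing E
[2] after move(1): (4, 0) facing E
no rival 2-sequence matches.

move(1), move(1)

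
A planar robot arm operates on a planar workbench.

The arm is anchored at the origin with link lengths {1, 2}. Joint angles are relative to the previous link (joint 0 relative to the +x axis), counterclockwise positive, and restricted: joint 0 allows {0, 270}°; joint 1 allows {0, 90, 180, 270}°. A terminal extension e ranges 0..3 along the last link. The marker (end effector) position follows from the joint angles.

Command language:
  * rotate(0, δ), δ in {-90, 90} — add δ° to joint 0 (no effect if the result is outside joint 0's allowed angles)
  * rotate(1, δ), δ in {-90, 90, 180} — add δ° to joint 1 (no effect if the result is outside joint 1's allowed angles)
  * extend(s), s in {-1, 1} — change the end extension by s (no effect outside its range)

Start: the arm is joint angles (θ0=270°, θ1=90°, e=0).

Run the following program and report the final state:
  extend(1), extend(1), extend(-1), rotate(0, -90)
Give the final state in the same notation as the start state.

joint angles (θ0=270°, θ1=90°, e=1)

t0: joint angles (θ0=270°, θ1=90°, e=0)
step 1 (extend(1)): joint angles (θ0=270°, θ1=90°, e=1)
step 2 (extend(1)): joint angles (θ0=270°, θ1=90°, e=2)
step 3 (extend(-1)): joint angles (θ0=270°, θ1=90°, e=1)
step 4 (rotate(0, -90)): joint angles (θ0=270°, θ1=90°, e=1)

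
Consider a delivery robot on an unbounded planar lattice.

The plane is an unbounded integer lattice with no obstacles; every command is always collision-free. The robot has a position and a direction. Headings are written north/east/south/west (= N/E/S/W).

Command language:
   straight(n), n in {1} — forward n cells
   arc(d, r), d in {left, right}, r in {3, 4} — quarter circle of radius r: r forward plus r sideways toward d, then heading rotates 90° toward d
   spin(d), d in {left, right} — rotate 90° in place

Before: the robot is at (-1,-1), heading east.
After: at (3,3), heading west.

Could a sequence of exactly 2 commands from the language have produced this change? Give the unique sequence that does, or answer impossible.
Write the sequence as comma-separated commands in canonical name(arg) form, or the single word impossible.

key: running spin(left) before arc(left, 4) would end elsewhere — order is forced
t0: at (-1,-1), heading east
step 1 (arc(left, 4)): at (3,3), heading north
step 2 (spin(left)): at (3,3), heading west
all 49 alternatives checked — unique.

arc(left, 4), spin(left)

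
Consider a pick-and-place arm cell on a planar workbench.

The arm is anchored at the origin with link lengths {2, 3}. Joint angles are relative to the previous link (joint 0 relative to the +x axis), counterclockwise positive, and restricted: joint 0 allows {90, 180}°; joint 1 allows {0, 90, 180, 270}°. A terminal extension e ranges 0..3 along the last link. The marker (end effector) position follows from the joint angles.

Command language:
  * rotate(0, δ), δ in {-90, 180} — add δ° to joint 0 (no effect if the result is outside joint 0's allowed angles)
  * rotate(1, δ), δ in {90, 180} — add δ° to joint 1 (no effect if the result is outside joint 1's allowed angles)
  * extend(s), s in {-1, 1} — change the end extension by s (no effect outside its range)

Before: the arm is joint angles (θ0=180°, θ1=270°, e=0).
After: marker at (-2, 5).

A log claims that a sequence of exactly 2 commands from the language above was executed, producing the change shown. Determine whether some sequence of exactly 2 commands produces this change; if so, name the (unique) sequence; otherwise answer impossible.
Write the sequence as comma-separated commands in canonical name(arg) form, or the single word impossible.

extend(1), extend(1)

initial: joint angles (θ0=180°, θ1=270°, e=0)
t=1 extend(1) ⇒ joint angles (θ0=180°, θ1=270°, e=1)
t=2 extend(1) ⇒ joint angles (θ0=180°, θ1=270°, e=2)
no rival 2-sequence matches.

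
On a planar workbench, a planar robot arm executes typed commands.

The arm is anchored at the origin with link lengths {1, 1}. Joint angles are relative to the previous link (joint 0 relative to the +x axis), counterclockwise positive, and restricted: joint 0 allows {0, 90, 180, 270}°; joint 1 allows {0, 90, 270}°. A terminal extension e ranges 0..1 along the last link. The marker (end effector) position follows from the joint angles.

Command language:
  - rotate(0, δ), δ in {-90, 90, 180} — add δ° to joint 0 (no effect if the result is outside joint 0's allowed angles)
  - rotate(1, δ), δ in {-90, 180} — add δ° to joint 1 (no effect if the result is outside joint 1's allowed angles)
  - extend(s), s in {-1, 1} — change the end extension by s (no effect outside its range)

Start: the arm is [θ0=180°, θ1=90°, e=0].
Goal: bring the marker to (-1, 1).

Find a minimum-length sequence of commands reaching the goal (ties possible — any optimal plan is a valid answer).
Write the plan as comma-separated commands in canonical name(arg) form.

start: [θ0=180°, θ1=90°, e=0]
1. rotate(1, 180) → [θ0=180°, θ1=270°, e=0]
no 0-step plan works, so 1 is optimal.

rotate(1, 180)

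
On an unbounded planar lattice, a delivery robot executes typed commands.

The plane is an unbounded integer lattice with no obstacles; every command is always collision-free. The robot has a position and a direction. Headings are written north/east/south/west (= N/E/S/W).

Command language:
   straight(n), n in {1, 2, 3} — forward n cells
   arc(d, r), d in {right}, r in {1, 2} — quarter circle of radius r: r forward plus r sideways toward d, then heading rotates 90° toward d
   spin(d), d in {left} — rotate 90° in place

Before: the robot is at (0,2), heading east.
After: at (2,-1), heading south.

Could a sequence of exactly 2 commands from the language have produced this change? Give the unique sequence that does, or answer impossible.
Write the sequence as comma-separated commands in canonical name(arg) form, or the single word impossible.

arc(right, 2), straight(1)

key: order matters: swapping arc(right, 2) and straight(1) lands elsewhere
initial: at (0,2), heading east
step 1 (arc(right, 2)): at (2,0), heading south
step 2 (straight(1)): at (2,-1), heading south
all 36 alternatives checked — unique.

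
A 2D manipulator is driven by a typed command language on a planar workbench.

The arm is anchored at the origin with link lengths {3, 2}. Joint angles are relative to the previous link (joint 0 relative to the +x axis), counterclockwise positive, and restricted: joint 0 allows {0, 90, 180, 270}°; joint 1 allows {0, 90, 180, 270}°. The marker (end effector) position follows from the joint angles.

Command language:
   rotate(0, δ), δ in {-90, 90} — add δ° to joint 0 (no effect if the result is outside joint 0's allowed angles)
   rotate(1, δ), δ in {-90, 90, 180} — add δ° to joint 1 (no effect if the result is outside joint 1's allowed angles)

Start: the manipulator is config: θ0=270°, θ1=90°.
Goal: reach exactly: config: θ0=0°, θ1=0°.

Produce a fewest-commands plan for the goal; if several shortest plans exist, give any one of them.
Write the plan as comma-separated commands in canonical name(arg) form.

t0: config: θ0=270°, θ1=90°
[1] after rotate(0, 90): config: θ0=0°, θ1=90°
[2] after rotate(1, -90): config: θ0=0°, θ1=0°
shorter routes all fall short; 2 is best.

rotate(0, 90), rotate(1, -90)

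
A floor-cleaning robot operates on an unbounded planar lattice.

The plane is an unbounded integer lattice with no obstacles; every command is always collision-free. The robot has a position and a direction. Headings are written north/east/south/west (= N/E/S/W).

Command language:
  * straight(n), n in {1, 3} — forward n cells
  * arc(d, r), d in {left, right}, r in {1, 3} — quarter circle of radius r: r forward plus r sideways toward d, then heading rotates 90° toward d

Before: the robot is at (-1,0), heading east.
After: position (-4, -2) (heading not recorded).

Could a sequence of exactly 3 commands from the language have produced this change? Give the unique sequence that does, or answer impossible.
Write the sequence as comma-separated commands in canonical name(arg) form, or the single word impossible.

arc(right, 1), arc(right, 1), straight(3)

key: order matters: swapping arc(right, 1) and straight(3) lands elsewhere
t0: at (-1,0), heading east
t=1 arc(right, 1) ⇒ at (0,-1), heading south
t=2 arc(right, 1) ⇒ at (-1,-2), heading west
t=3 straight(3) ⇒ at (-4,-2), heading west
uniquely the one of 216 3-step routes that fits.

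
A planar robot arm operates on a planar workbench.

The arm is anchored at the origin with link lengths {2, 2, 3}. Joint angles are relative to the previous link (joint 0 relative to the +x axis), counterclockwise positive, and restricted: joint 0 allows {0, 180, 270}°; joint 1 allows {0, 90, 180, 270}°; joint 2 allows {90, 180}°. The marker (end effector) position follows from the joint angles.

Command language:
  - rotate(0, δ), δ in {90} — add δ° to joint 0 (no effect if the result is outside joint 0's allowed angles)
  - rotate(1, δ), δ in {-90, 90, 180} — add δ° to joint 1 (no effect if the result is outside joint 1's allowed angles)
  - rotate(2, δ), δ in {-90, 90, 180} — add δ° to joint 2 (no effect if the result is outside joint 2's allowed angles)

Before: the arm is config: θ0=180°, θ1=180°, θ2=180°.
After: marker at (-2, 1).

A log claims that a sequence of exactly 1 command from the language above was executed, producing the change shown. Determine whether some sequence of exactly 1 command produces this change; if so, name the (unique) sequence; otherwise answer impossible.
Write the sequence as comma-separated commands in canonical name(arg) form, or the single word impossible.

rotate(1, -90)

start: config: θ0=180°, θ1=180°, θ2=180°
step 1 (rotate(1, -90)): config: θ0=180°, θ1=90°, θ2=180°
uniquely the one of 7 1-step routes that fits.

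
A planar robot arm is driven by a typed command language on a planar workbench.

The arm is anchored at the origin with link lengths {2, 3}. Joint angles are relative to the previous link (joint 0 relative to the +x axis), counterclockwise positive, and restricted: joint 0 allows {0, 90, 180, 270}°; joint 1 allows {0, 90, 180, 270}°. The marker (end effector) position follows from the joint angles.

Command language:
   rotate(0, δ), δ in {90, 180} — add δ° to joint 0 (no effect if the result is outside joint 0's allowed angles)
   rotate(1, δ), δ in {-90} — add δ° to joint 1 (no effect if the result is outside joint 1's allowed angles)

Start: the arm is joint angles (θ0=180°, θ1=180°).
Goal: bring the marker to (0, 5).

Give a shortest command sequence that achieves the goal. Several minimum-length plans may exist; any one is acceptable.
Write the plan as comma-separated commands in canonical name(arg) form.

rotate(0, 90), rotate(1, -90), rotate(1, -90), rotate(0, 180)

start: joint angles (θ0=180°, θ1=180°)
t=1 rotate(0, 90) ⇒ joint angles (θ0=270°, θ1=180°)
t=2 rotate(1, -90) ⇒ joint angles (θ0=270°, θ1=90°)
t=3 rotate(1, -90) ⇒ joint angles (θ0=270°, θ1=0°)
t=4 rotate(0, 180) ⇒ joint angles (θ0=90°, θ1=0°)
no 3-step plan works, so 4 is optimal.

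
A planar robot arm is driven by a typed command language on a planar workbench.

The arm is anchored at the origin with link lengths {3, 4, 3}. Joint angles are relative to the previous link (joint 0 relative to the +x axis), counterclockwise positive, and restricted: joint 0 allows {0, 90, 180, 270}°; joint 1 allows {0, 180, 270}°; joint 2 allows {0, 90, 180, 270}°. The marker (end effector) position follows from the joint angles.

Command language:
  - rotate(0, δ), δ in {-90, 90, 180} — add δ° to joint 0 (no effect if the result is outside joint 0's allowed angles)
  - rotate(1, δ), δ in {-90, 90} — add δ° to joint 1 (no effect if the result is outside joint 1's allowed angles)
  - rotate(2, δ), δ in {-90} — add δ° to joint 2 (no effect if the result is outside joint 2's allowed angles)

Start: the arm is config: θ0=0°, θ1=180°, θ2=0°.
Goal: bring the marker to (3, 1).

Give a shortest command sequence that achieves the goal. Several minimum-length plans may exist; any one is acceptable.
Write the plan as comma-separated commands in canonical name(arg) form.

rotate(0, -90), rotate(2, -90)

t0: config: θ0=0°, θ1=180°, θ2=0°
[1] after rotate(0, -90): config: θ0=270°, θ1=180°, θ2=0°
[2] after rotate(2, -90): config: θ0=270°, θ1=180°, θ2=270°
no 1-step plan works, so 2 is optimal.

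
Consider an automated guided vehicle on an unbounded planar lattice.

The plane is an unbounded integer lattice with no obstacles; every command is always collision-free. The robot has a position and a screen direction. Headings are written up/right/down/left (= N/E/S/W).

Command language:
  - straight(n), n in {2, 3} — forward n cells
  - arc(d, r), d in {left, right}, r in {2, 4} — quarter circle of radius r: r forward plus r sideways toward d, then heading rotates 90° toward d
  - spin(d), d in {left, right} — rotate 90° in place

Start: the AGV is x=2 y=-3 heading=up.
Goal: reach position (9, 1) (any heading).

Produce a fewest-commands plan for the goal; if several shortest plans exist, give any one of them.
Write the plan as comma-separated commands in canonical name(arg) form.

initial: x=2 y=-3 heading=up
step 1 (arc(right, 4)): x=6 y=1 heading=right
step 2 (straight(3)): x=9 y=1 heading=right
shorter routes all fall short; 2 is best.

arc(right, 4), straight(3)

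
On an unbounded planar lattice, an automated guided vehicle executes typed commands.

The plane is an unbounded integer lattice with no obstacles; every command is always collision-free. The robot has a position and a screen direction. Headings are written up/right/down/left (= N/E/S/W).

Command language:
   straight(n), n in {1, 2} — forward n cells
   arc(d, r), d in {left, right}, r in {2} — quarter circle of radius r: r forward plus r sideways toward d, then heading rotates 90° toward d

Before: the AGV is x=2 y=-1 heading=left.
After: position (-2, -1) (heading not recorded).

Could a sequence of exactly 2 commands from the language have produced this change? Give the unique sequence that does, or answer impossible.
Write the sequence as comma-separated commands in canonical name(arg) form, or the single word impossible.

t0: x=2 y=-1 heading=left
step 1 (straight(2)): x=0 y=-1 heading=left
step 2 (straight(2)): x=-2 y=-1 heading=left
all 16 alternatives checked — unique.

straight(2), straight(2)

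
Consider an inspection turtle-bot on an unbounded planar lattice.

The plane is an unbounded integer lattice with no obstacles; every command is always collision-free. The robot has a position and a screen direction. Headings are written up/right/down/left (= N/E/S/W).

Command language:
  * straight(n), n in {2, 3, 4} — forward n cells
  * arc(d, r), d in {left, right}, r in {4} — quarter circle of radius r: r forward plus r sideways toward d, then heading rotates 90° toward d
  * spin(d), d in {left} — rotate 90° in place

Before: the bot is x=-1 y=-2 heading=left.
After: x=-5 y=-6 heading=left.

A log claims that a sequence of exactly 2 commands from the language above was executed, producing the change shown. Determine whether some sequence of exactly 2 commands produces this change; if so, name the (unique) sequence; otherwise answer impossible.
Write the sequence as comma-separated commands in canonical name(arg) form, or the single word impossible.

key: heading stays W — rotations cancel among the 2 commands
from: x=-1 y=-2 heading=left
step 1 (spin(left)): x=-1 y=-2 heading=down
step 2 (arc(right, 4)): x=-5 y=-6 heading=left
uniquely the one of 36 2-step routes that fits.

spin(left), arc(right, 4)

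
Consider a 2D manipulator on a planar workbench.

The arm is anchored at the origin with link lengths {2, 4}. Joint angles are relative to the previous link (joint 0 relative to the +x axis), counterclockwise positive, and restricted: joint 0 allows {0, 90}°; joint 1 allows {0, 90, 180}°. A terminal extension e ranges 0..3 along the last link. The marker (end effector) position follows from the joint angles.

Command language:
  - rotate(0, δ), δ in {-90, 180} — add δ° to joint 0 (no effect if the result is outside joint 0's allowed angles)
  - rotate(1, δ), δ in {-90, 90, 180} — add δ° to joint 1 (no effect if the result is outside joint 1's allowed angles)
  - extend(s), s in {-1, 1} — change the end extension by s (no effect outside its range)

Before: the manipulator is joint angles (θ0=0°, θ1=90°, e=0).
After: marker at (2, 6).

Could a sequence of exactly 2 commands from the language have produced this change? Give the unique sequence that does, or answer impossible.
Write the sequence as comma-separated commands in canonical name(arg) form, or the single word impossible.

extend(1), extend(1)

initial: joint angles (θ0=0°, θ1=90°, e=0)
t=1 extend(1) ⇒ joint angles (θ0=0°, θ1=90°, e=1)
t=2 extend(1) ⇒ joint angles (θ0=0°, θ1=90°, e=2)
no other 2-command option fits: unique.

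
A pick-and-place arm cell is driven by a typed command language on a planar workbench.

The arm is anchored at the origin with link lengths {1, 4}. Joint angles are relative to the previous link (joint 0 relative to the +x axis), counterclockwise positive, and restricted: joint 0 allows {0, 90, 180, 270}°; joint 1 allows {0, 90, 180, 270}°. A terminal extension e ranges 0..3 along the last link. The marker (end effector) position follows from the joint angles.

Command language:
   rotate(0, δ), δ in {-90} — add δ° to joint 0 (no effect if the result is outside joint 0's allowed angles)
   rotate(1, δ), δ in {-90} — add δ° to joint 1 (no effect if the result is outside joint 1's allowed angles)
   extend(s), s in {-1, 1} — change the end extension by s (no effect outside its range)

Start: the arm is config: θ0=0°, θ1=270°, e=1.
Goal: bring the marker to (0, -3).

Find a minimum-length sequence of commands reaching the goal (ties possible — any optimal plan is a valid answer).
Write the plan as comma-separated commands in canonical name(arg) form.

t0: config: θ0=0°, θ1=270°, e=1
step 1 (extend(-1)): config: θ0=0°, θ1=270°, e=0
step 2 (rotate(1, -90)): config: θ0=0°, θ1=180°, e=0
step 3 (rotate(0, -90)): config: θ0=270°, θ1=180°, e=0
step 4 (rotate(0, -90)): config: θ0=180°, θ1=180°, e=0
step 5 (rotate(0, -90)): config: θ0=90°, θ1=180°, e=0
shorter routes all fall short; 5 is best.

extend(-1), rotate(1, -90), rotate(0, -90), rotate(0, -90), rotate(0, -90)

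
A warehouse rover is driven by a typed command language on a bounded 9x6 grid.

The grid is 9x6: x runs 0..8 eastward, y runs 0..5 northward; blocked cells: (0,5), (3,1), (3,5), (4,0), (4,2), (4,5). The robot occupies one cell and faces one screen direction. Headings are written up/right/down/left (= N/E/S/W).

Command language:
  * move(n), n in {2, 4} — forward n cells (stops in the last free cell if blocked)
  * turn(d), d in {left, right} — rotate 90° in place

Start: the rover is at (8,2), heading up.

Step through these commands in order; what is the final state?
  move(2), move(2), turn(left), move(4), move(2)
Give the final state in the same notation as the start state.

at (5,5), heading left

start: at (8,2), heading up
step 1 (move(2)): at (8,4), heading up
step 2 (move(2)): at (8,5), heading up
step 3 (turn(left)): at (8,5), heading left
step 4 (move(4)): at (5,5), heading left
step 5 (move(2)): at (5,5), heading left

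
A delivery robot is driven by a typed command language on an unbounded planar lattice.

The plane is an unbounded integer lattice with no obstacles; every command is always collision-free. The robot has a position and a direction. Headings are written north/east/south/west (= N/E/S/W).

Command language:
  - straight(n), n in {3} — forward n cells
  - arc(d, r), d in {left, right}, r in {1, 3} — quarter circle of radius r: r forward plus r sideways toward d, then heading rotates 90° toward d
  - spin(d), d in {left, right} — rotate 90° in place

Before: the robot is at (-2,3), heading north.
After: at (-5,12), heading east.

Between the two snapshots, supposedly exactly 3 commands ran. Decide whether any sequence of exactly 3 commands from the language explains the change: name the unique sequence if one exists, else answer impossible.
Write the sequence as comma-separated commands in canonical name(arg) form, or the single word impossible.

arc(left, 3), arc(right, 3), arc(right, 3)

key: running arc(right, 3) before arc(left, 3) would end elsewhere — order is forced
begin: at (-2,3), heading north
1. arc(left, 3) → at (-5,6), heading west
2. arc(right, 3) → at (-8,9), heading north
3. arc(right, 3) → at (-5,12), heading east
no other 3-command option fits: unique.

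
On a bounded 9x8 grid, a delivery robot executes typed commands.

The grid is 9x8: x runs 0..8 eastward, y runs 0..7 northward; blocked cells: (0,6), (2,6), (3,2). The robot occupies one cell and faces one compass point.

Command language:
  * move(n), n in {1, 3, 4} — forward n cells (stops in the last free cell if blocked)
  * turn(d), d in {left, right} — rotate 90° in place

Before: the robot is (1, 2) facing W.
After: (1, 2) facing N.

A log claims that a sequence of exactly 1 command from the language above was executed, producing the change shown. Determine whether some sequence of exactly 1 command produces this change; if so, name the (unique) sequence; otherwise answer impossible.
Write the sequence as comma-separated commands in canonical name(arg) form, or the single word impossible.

turn(right)

key: parked at (1,2) the whole time — nothing moves the robot
initial: (1, 2) facing W
[1] after turn(right): (1, 2) facing N
uniquely the one of 5 1-step routes that fits.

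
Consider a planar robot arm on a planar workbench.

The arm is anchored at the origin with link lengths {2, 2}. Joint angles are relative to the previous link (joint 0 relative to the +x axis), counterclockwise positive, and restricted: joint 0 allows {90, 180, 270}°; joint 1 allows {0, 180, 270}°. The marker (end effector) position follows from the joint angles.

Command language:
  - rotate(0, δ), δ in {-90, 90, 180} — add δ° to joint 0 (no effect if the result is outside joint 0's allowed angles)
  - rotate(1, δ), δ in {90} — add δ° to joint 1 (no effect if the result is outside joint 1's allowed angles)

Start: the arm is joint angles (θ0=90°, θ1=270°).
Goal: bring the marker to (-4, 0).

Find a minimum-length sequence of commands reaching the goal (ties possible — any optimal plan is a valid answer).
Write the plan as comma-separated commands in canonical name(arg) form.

rotate(1, 90), rotate(0, 90)

from: joint angles (θ0=90°, θ1=270°)
1. rotate(1, 90) → joint angles (θ0=90°, θ1=0°)
2. rotate(0, 90) → joint angles (θ0=180°, θ1=0°)
shorter routes all fall short; 2 is best.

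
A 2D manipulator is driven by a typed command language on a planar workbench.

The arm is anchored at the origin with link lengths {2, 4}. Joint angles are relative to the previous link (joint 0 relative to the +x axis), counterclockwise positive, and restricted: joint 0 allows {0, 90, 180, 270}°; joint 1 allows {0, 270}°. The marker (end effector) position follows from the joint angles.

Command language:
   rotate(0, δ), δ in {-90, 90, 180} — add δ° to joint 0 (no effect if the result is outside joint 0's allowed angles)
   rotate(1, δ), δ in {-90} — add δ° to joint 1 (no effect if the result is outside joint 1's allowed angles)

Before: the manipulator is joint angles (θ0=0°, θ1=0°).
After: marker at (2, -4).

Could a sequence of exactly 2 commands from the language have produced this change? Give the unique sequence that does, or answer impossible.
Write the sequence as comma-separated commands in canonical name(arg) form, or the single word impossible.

start: joint angles (θ0=0°, θ1=0°)
1. rotate(1, -90) → joint angles (θ0=0°, θ1=270°)
2. rotate(1, -90) → joint angles (θ0=0°, θ1=270°)
all 16 alternatives checked — unique.

rotate(1, -90), rotate(1, -90)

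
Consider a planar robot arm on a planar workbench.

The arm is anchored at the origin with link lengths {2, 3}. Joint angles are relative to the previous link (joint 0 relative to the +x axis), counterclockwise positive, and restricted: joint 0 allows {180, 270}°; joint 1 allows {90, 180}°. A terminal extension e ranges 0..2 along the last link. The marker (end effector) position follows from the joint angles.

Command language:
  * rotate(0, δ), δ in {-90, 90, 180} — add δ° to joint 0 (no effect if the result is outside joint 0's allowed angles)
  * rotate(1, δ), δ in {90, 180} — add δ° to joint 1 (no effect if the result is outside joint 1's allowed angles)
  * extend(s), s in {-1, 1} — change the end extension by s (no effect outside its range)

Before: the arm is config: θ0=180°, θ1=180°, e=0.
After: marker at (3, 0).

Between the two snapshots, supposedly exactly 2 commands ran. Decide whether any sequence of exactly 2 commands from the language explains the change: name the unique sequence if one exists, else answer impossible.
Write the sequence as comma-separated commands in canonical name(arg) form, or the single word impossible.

extend(1), extend(1)

from: config: θ0=180°, θ1=180°, e=0
[1] after extend(1): config: θ0=180°, θ1=180°, e=1
[2] after extend(1): config: θ0=180°, θ1=180°, e=2
uniquely the one of 49 2-step routes that fits.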